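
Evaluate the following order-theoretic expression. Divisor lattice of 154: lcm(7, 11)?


Join=lcm.
gcd(7,11)=1
lcm=77


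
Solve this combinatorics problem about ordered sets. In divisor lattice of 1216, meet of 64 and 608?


In a divisor lattice, meet = gcd (greatest common divisor).
By Euclidean algorithm or factoring: gcd(64,608) = 32


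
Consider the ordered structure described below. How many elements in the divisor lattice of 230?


Divisors of 230: [1, 2, 5, 10, 23, 46, 115, 230]
Count: 8


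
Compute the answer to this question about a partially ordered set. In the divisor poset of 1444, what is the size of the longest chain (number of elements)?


A chain is a totally ordered subset; we count the number of elements in a maximum chain.
Compute, for each element x, the size of the longest chain ending at x:
  1: 1
  2: 2
  19: 2
  4: 3
  361: 3
  38: 3
  ...
A maximum chain: 1 < 2 < 4 < 76 < 1444
Number of elements in the longest chain: 5


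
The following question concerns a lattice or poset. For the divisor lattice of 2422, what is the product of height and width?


Height = length of longest chain minus 1; width = size of largest antichain.
A maximum chain: 1 | 173 | 1211 | 2422  (height 3).
A maximum antichain: {2, 7, 173}  (width 3).
Product = 3 * 3 = 9


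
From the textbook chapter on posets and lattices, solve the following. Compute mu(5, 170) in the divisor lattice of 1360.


In a divisor lattice, mu(a,b) = mu(b/a) where mu is the classical Mobius function.
b/a = 170/5 = 34
Prime factorization of 34: primes [2, 17]
34 is squarefree with 2 prime factor(s), so mu(34) = (-1)^2 = 1


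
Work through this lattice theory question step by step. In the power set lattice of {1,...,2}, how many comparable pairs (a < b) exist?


A comparable pair {a,b} has a < b or b < a in the order.
Count unordered pairs where one element is strictly below the other.
Examples: {{},{1}}, {{},{2}}, {{},{1,2}}, {{1},{1,2}}, ...
Total comparable pairs: 5


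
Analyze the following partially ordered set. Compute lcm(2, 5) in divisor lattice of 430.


In a divisor lattice, join = lcm (least common multiple).
gcd(2,5) = 1
lcm(2,5) = 2*5/gcd = 10/1 = 10


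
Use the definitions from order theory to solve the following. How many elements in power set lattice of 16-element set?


Power set = 2^n.
2^16 = 65536


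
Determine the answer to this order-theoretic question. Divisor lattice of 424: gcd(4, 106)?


Meet=gcd.
gcd(4,106)=2


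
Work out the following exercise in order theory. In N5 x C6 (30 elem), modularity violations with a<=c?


Modular law: if a <= c then a v (b ^ c) = (a v b) ^ c.
Check all triples (a,b,c) with a <= c among 30 elements.
  e.g. a=(a,0), b=(c,0), c=(b,0): lhs=(a,0) != rhs=(b,0)
  e.g. a=(a,0), b=(c,1), c=(b,0): lhs=(a,0) != rhs=(b,0)
Total violating triples: 126


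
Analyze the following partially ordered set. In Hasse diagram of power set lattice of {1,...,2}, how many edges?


A cover relation a -< b holds when a < b with no c strictly between.
Cover relations:
  {} -< {1}
  {} -< {2}
  {1} -< {1,2}
  {2} -< {1,2}
Total: 4


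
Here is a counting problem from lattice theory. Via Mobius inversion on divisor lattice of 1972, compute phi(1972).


phi(n) = n * prod_{p|n} (1 - 1/p).
Prime divisors of 1972: [2, 17, 29]
phi(1972) = 1972 * (1 - 1/2) * (1 - 1/17) * (1 - 1/29)
phi(1972) = 896


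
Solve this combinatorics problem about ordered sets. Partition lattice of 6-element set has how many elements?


B(n) = number of set partitions of an n-element set.
B(n) satisfies the recurrence: B(n+1) = sum_k C(n,k)*B(k).
B(6) = 203


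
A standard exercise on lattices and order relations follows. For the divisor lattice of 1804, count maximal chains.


A maximal chain goes from the minimum element to a maximal element via cover relations.
Counting all min-to-max paths in the cover graph.
Total maximal chains: 12


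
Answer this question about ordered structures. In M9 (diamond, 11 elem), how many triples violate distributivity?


Distributive law: a ^ (b v c) = (a ^ b) v (a ^ c).
Check all 11^3 = 1331 ordered triples (a,b,c).
  e.g. a=a1, b=a2, c=a3: lhs=a1 != rhs=0
  e.g. a=a1, b=a2, c=a4: lhs=a1 != rhs=0
Total violating triples: 504


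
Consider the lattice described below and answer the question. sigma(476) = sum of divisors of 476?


sigma(n) = sum of divisors.
Divisors of 476: [1, 2, 4, 7, 14, 17, 28, 34, 68, 119, 238, 476]
Sum = 1008


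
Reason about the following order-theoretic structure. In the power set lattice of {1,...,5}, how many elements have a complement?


An element a is complemented if some b has a meet b = bottom, a join b = top.
every subset A has complement S\A, so all elements are complemented.
Complemented elements: {}, {1}, {2}, {3}, {4}, {5}, ... (26 more)
Count: 32


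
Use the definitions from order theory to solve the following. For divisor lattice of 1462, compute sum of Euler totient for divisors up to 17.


Divisors of 1462 up to 17: [1, 2, 17]
phi values: [1, 1, 16]
Sum = 18


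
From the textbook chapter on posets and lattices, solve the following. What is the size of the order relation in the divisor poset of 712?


The order relation is {(a,b) : a <= b}, reflexive so it includes (a,a).
Examples: (1,1), (1,178), (1,2), (1,356), (1,4), ...
Total ordered pairs: 30


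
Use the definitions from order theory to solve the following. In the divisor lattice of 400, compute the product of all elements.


Divisors of 400: [1, 2, 4, 5, 8, 10, 16, 20, 25, 40, 50, 80, 100, 200, 400]
Product = n^(d(n)/2) = 400^(15/2)
Product = 32768000000000000000


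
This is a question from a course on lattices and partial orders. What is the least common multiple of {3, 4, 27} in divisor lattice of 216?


In a divisor lattice, join = lcm (least common multiple).
Compute lcm iteratively: start with first element, then lcm(current, next).
Elements: [3, 4, 27]
lcm(3,4) = 12
lcm(12,27) = 108
Final lcm = 108


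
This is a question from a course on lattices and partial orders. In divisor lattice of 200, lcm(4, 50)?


Join=lcm.
gcd(4,50)=2
lcm=100


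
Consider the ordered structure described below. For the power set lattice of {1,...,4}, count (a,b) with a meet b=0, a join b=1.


Complement pair (a,b): a meet b = bottom, a join b = top.
Here: A intersect B = {} and A union B = {1,...,4}.
Pairs found: ({},{1,2,3,4}), ({1},{2,3,4}), ({2},{1,3,4}), ({3},{1,2,4}), ... (12 more)
Total ordered pairs: 16


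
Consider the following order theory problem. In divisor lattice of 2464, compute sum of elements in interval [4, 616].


Interval [4,616] in divisors of 2464: [4, 8, 28, 44, 56, 88, 308, 616]
Sum = 1152


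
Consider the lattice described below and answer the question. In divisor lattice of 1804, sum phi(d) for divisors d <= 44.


Divisors of 1804 up to 44: [1, 2, 4, 11, 22, 41, 44]
phi values: [1, 1, 2, 10, 10, 40, 20]
Sum = 84


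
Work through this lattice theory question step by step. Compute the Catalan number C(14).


C(n) = C(2n, n) / (n+1).
C(28, 14) = 40116600
C(14) = 40116600 / 15 = 2674440


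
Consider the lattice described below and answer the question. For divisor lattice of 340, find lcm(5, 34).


In a divisor lattice, join = lcm (least common multiple).
Compute lcm iteratively: start with first element, then lcm(current, next).
Elements: [5, 34]
lcm(5,34) = 170
Final lcm = 170


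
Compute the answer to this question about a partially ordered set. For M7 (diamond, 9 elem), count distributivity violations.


Distributive law: a ^ (b v c) = (a ^ b) v (a ^ c).
Check all 9^3 = 729 ordered triples (a,b,c).
  e.g. a=a1, b=a2, c=a3: lhs=a1 != rhs=0
  e.g. a=a1, b=a2, c=a4: lhs=a1 != rhs=0
Total violating triples: 210


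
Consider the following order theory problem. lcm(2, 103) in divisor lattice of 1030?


Join=lcm.
gcd(2,103)=1
lcm=206


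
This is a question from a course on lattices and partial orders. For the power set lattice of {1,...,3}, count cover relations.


A cover relation a -< b holds when a < b with no c strictly between.
Cover relations:
  {} -< {1}
  {} -< {2}
  {} -< {3}
  {1} -< {1,2}
  {1} -< {1,3}
  {2} -< {1,2}
  {2} -< {2,3}
  {3} -< {1,3}
  ...4 more
Total: 12


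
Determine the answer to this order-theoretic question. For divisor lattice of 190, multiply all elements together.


Divisors of 190: [1, 2, 5, 10, 19, 38, 95, 190]
Product = n^(d(n)/2) = 190^(8/2)
Product = 1303210000


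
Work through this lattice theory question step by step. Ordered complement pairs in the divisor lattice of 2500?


Complement pair (a,b): a meet b = bottom, a join b = top.
Here: gcd(a,b)=1 and lcm(a,b)=2500, i.e. a*b=2500 with a,b coprime.
Pairs found: (1,2500), (4,625), (625,4), (2500,1)
Total ordered pairs: 4


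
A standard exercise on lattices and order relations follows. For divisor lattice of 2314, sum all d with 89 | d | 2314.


Interval [89,2314] in divisors of 2314: [89, 178, 1157, 2314]
Sum = 3738


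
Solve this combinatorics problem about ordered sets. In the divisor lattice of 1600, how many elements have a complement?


An element a is complemented if some b has a meet b = bottom, a join b = top.
a is complemented iff gcd(a, n/a)=1, i.e. a is a unitary divisor of 1600.
Complemented elements: 1, 25, 64, 1600
Count: 4


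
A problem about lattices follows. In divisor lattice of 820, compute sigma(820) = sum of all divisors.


sigma(n) = sum of divisors.
Divisors of 820: [1, 2, 4, 5, 10, 20, 41, 82, 164, 205, 410, 820]
Sum = 1764


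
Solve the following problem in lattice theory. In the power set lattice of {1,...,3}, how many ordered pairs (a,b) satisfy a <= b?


The order relation is {(a,b) : a <= b}, reflexive so it includes (a,a).
Examples: ({},{}), ({},{1,2}), ({},{1,2,3}), ({},{1,3}), ({},{1}), ...
Total ordered pairs: 27


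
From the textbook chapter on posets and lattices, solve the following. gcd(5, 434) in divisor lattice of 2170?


Meet=gcd.
gcd(5,434)=1


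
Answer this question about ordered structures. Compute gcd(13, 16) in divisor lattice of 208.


In a divisor lattice, meet = gcd (greatest common divisor).
By Euclidean algorithm or factoring: gcd(13,16) = 1


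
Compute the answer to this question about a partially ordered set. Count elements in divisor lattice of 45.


Divisors of 45: [1, 3, 5, 9, 15, 45]
Count: 6


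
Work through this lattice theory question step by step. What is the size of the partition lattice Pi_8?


B(n) = number of set partitions of an n-element set.
B(n) satisfies the recurrence: B(n+1) = sum_k C(n,k)*B(k).
B(8) = 4140


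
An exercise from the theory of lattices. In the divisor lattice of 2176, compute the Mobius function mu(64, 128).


In a divisor lattice, mu(a,b) = mu(b/a) where mu is the classical Mobius function.
b/a = 128/64 = 2
Prime factorization of 2: primes [2]
2 is squarefree with 1 prime factor(s), so mu(2) = (-1)^1 = -1


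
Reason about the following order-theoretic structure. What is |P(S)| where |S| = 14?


Power set = 2^n.
2^14 = 16384


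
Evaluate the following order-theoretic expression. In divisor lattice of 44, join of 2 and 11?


In a divisor lattice, join = lcm (least common multiple).
gcd(2,11) = 1
lcm(2,11) = 2*11/gcd = 22/1 = 22


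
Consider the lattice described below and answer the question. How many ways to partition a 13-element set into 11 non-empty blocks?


S(n,k) = k*S(n-1,k) + S(n-1,k-1).
S(12,11) = 66, S(12,10) = 1705
S(13,11) = 11*66 + 1705 = 726 + 1705
S(13,11) = 2431


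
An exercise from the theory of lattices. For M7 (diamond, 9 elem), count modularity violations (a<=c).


Modular law: if a <= c then a v (b ^ c) = (a v b) ^ c.
Check all triples (a,b,c) with a <= c among 9 elements.
This lattice is modular (diamonds M_m and their chain-products are modular).
Total violating triples: 0


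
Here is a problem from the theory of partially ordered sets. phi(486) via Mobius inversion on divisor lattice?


phi(n) = n * prod_{p|n} (1 - 1/p).
Prime divisors of 486: [2, 3]
phi(486) = 486 * (1 - 1/2) * (1 - 1/3)
phi(486) = 162


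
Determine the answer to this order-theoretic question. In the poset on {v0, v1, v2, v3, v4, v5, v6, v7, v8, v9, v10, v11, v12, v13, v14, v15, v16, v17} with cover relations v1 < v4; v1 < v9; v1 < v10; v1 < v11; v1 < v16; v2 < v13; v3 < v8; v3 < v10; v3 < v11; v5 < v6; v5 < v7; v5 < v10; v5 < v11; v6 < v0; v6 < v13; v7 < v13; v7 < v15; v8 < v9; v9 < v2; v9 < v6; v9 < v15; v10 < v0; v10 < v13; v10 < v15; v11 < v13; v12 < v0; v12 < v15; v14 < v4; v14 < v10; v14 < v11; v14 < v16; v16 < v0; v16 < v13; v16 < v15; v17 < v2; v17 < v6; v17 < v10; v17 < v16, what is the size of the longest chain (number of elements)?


A chain is a totally ordered subset; we count the number of elements in a maximum chain.
Compute, for each element x, the size of the longest chain ending at x:
  v1: 1
  v3: 1
  v5: 1
  v12: 1
  v14: 1
  v17: 1
  ...
A maximum chain: v3 < v8 < v9 < v6 < v0
Number of elements in the longest chain: 5


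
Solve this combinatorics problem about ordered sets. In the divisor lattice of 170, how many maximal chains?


A maximal chain goes from the minimum element to a maximal element via cover relations.
Counting all min-to-max paths in the cover graph.
Total maximal chains: 6


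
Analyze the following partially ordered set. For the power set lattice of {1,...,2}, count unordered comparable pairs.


A comparable pair {a,b} has a < b or b < a in the order.
Count unordered pairs where one element is strictly below the other.
Examples: {{},{1}}, {{},{2}}, {{},{1,2}}, {{1},{1,2}}, ...
Total comparable pairs: 5


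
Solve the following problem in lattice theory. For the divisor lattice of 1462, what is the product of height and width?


Height = length of longest chain minus 1; width = size of largest antichain.
A maximum chain: 1 | 43 | 731 | 1462  (height 3).
A maximum antichain: {2, 17, 43}  (width 3).
Product = 3 * 3 = 9


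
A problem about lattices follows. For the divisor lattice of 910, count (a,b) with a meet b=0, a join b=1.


Complement pair (a,b): a meet b = bottom, a join b = top.
Here: gcd(a,b)=1 and lcm(a,b)=910, i.e. a*b=910 with a,b coprime.
Pairs found: (1,910), (2,455), (5,182), (7,130), ... (12 more)
Total ordered pairs: 16


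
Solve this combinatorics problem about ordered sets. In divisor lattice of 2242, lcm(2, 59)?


Join=lcm.
gcd(2,59)=1
lcm=118


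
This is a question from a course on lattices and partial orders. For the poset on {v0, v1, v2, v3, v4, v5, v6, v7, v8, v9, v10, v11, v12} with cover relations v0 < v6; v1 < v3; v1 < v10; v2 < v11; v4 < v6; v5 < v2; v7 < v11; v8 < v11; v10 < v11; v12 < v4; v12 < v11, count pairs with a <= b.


The order relation is {(a,b) : a <= b}, reflexive so it includes (a,a).
Examples: (v0,v0), (v0,v6), (v1,v1), (v1,v10), (v1,v11), ...
Total ordered pairs: 27


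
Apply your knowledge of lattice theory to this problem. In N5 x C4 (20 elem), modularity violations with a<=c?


Modular law: if a <= c then a v (b ^ c) = (a v b) ^ c.
Check all triples (a,b,c) with a <= c among 20 elements.
  e.g. a=(a,0), b=(c,0), c=(b,0): lhs=(a,0) != rhs=(b,0)
  e.g. a=(a,0), b=(c,1), c=(b,0): lhs=(a,0) != rhs=(b,0)
Total violating triples: 40


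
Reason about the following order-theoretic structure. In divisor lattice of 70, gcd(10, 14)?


Meet=gcd.
gcd(10,14)=2


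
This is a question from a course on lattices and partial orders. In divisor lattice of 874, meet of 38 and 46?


In a divisor lattice, meet = gcd (greatest common divisor).
By Euclidean algorithm or factoring: gcd(38,46) = 2


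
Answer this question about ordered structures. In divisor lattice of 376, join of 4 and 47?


In a divisor lattice, join = lcm (least common multiple).
gcd(4,47) = 1
lcm(4,47) = 4*47/gcd = 188/1 = 188


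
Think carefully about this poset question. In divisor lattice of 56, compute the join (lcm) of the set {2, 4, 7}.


In a divisor lattice, join = lcm (least common multiple).
Compute lcm iteratively: start with first element, then lcm(current, next).
Elements: [2, 4, 7]
lcm(2,4) = 4
lcm(4,7) = 28
Final lcm = 28


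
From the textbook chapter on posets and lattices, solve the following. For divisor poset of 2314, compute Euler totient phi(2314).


phi(n) = n * prod_{p|n} (1 - 1/p).
Prime divisors of 2314: [2, 13, 89]
phi(2314) = 2314 * (1 - 1/2) * (1 - 1/13) * (1 - 1/89)
phi(2314) = 1056


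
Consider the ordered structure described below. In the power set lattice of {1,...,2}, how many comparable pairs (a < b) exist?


A comparable pair {a,b} has a < b or b < a in the order.
Count unordered pairs where one element is strictly below the other.
Examples: {{},{1}}, {{},{2}}, {{},{1,2}}, {{1},{1,2}}, ...
Total comparable pairs: 5


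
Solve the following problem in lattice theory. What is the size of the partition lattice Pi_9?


B(n) = number of set partitions of an n-element set.
B(n) satisfies the recurrence: B(n+1) = sum_k C(n,k)*B(k).
B(9) = 21147


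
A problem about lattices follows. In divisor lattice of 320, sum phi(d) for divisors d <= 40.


Divisors of 320 up to 40: [1, 2, 4, 5, 8, 10, 16, 20, 32, 40]
phi values: [1, 1, 2, 4, 4, 4, 8, 8, 16, 16]
Sum = 64


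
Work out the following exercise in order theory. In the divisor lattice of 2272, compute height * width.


Height = length of longest chain minus 1; width = size of largest antichain.
A maximum chain: 1 | 71 | 142 | 284 | 568 | 1136 | 2272  (height 6).
A maximum antichain: {2, 71}  (width 2).
Product = 6 * 2 = 12


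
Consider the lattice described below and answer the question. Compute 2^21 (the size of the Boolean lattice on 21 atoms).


Power set = 2^n.
2^21 = 2097152


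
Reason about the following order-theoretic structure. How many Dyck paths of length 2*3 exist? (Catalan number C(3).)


C(n) = C(2n, n) / (n+1).
C(6, 3) = 20
C(3) = 20 / 4 = 5


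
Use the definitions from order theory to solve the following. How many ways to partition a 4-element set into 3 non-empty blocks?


S(n,k) = k*S(n-1,k) + S(n-1,k-1).
S(3,3) = 1, S(3,2) = 3
S(4,3) = 3*1 + 3 = 3 + 3
S(4,3) = 6


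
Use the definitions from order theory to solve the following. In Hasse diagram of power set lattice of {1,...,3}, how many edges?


A cover relation a -< b holds when a < b with no c strictly between.
Cover relations:
  {} -< {1}
  {} -< {2}
  {} -< {3}
  {1} -< {1,2}
  {1} -< {1,3}
  {2} -< {1,2}
  {2} -< {2,3}
  {3} -< {1,3}
  ...4 more
Total: 12


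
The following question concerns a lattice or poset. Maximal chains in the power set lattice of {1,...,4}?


A maximal chain goes from the minimum element to a maximal element via cover relations.
Counting all min-to-max paths in the cover graph.
Total maximal chains: 24


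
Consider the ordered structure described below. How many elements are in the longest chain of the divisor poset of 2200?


A chain is a totally ordered subset; we count the number of elements in a maximum chain.
Compute, for each element x, the size of the longest chain ending at x:
  1: 1
  2: 2
  5: 2
  11: 2
  4: 3
  25: 3
  ...
A maximum chain: 1 < 2 < 4 < 8 < 40 < 200 < 2200
Number of elements in the longest chain: 7


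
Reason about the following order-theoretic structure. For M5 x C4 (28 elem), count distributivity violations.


Distributive law: a ^ (b v c) = (a ^ b) v (a ^ c).
Check all 28^3 = 21952 ordered triples (a,b,c).
  e.g. a=(a1,0), b=(a2,0), c=(a3,0): lhs=(a1,0) != rhs=(0,0)
  e.g. a=(a1,0), b=(a2,0), c=(a3,1): lhs=(a1,0) != rhs=(0,0)
Total violating triples: 3840


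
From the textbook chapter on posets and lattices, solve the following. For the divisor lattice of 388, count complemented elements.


An element a is complemented if some b has a meet b = bottom, a join b = top.
a is complemented iff gcd(a, n/a)=1, i.e. a is a unitary divisor of 388.
Complemented elements: 1, 4, 97, 388
Count: 4


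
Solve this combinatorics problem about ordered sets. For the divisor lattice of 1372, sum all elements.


sigma(n) = sum of divisors.
Divisors of 1372: [1, 2, 4, 7, 14, 28, 49, 98, 196, 343, 686, 1372]
Sum = 2800


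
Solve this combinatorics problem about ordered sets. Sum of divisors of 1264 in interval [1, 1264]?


Interval [1,1264] in divisors of 1264: [1, 2, 4, 8, 16, 79, 158, 316, 632, 1264]
Sum = 2480


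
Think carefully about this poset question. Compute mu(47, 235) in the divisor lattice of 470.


In a divisor lattice, mu(a,b) = mu(b/a) where mu is the classical Mobius function.
b/a = 235/47 = 5
Prime factorization of 5: primes [5]
5 is squarefree with 1 prime factor(s), so mu(5) = (-1)^1 = -1


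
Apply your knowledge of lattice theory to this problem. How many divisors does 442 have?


Divisors of 442: [1, 2, 13, 17, 26, 34, 221, 442]
Count: 8


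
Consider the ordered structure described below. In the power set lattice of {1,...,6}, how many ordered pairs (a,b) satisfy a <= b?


The order relation is {(a,b) : a <= b}, reflexive so it includes (a,a).
Examples: ({},{}), ({},{1,2}), ({},{1,2,3}), ({},{1,2,3,4}), ({},{1,2,3,4,5}), ...
Total ordered pairs: 729


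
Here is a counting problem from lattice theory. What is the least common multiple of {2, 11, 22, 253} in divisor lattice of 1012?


In a divisor lattice, join = lcm (least common multiple).
Compute lcm iteratively: start with first element, then lcm(current, next).
Elements: [2, 11, 22, 253]
lcm(2,11) = 22
lcm(22,22) = 22
lcm(22,253) = 506
Final lcm = 506


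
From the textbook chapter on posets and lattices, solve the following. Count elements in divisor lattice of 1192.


Divisors of 1192: [1, 2, 4, 8, 149, 298, 596, 1192]
Count: 8


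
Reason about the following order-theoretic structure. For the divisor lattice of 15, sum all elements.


sigma(n) = sum of divisors.
Divisors of 15: [1, 3, 5, 15]
Sum = 24


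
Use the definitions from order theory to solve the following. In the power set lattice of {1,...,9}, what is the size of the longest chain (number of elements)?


A chain is a totally ordered subset; we count the number of elements in a maximum chain.
Compute, for each element x, the size of the longest chain ending at x:
  {}: 1
  {1}: 2
  {2}: 2
  {3}: 2
  {4}: 2
  {5}: 2
  ...
A maximum chain: {} < {1} < {1,2} < {1,2,3} < {1,2,3,4} < {1,2,3,4,5} < {1,2,3,4,5,6} < {1,2,3,4,5,6,7} < {1,2,3,4,5,6,7,8} < {1,2,3,4,5,6,7,8,9}
Number of elements in the longest chain: 10


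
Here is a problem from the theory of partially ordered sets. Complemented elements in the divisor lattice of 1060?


An element a is complemented if some b has a meet b = bottom, a join b = top.
a is complemented iff gcd(a, n/a)=1, i.e. a is a unitary divisor of 1060.
Complemented elements: 1, 4, 5, 20, 53, 212, ... (2 more)
Count: 8


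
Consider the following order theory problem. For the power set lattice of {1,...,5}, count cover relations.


A cover relation a -< b holds when a < b with no c strictly between.
Cover relations:
  {} -< {1}
  {} -< {2}
  {} -< {3}
  {} -< {4}
  {} -< {5}
  {1} -< {1,2}
  {1} -< {1,3}
  {1} -< {1,4}
  ...72 more
Total: 80


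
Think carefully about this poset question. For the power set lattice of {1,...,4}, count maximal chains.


A maximal chain goes from the minimum element to a maximal element via cover relations.
Counting all min-to-max paths in the cover graph.
Total maximal chains: 24


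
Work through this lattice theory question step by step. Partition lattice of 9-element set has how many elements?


B(n) = number of set partitions of an n-element set.
B(n) satisfies the recurrence: B(n+1) = sum_k C(n,k)*B(k).
B(9) = 21147


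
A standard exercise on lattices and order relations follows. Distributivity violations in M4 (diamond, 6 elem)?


Distributive law: a ^ (b v c) = (a ^ b) v (a ^ c).
Check all 6^3 = 216 ordered triples (a,b,c).
  e.g. a=a1, b=a2, c=a3: lhs=a1 != rhs=0
  e.g. a=a1, b=a2, c=a4: lhs=a1 != rhs=0
Total violating triples: 24


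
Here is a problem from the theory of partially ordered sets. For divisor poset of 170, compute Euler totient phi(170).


phi(n) = n * prod_{p|n} (1 - 1/p).
Prime divisors of 170: [2, 5, 17]
phi(170) = 170 * (1 - 1/2) * (1 - 1/5) * (1 - 1/17)
phi(170) = 64


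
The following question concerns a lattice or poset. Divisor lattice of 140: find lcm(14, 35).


In a divisor lattice, join = lcm (least common multiple).
gcd(14,35) = 7
lcm(14,35) = 14*35/gcd = 490/7 = 70


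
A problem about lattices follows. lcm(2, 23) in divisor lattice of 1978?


Join=lcm.
gcd(2,23)=1
lcm=46


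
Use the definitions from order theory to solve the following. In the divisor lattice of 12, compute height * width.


Height = length of longest chain minus 1; width = size of largest antichain.
A maximum chain: 1 | 3 | 6 | 12  (height 3).
A maximum antichain: {2, 3}  (width 2).
Product = 3 * 2 = 6


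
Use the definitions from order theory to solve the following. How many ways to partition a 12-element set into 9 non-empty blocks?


S(n,k) = k*S(n-1,k) + S(n-1,k-1).
S(11,9) = 1155, S(11,8) = 11880
S(12,9) = 9*1155 + 11880 = 10395 + 11880
S(12,9) = 22275


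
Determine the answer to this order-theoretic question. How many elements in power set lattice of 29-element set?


Power set = 2^n.
2^29 = 536870912


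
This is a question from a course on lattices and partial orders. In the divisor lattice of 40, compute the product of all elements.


Divisors of 40: [1, 2, 4, 5, 8, 10, 20, 40]
Product = n^(d(n)/2) = 40^(8/2)
Product = 2560000


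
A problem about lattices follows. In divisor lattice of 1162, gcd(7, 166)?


Meet=gcd.
gcd(7,166)=1


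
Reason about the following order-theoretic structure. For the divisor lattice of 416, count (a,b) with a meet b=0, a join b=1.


Complement pair (a,b): a meet b = bottom, a join b = top.
Here: gcd(a,b)=1 and lcm(a,b)=416, i.e. a*b=416 with a,b coprime.
Pairs found: (1,416), (13,32), (32,13), (416,1)
Total ordered pairs: 4


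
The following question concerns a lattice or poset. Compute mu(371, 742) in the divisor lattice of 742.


In a divisor lattice, mu(a,b) = mu(b/a) where mu is the classical Mobius function.
b/a = 742/371 = 2
Prime factorization of 2: primes [2]
2 is squarefree with 1 prime factor(s), so mu(2) = (-1)^1 = -1


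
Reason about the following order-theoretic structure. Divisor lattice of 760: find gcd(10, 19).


In a divisor lattice, meet = gcd (greatest common divisor).
By Euclidean algorithm or factoring: gcd(10,19) = 1


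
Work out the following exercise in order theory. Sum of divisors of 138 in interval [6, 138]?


Interval [6,138] in divisors of 138: [6, 138]
Sum = 144


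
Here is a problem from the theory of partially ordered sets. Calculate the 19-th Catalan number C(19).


C(n) = C(2n, n) / (n+1).
C(38, 19) = 35345263800
C(19) = 35345263800 / 20 = 1767263190


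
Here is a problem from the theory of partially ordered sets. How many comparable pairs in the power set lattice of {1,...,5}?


A comparable pair {a,b} has a < b or b < a in the order.
Count unordered pairs where one element is strictly below the other.
Examples: {{},{1}}, {{},{2}}, {{},{3}}, {{},{4}}, ...
Total comparable pairs: 211


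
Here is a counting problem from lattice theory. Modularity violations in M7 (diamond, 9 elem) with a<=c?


Modular law: if a <= c then a v (b ^ c) = (a v b) ^ c.
Check all triples (a,b,c) with a <= c among 9 elements.
This lattice is modular (diamonds M_m and their chain-products are modular).
Total violating triples: 0


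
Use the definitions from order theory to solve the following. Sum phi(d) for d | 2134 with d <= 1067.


Divisors of 2134 up to 1067: [1, 2, 11, 22, 97, 194, 1067]
phi values: [1, 1, 10, 10, 96, 96, 960]
Sum = 1174


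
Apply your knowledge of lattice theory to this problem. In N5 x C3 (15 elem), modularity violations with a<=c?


Modular law: if a <= c then a v (b ^ c) = (a v b) ^ c.
Check all triples (a,b,c) with a <= c among 15 elements.
  e.g. a=(a,0), b=(c,0), c=(b,0): lhs=(a,0) != rhs=(b,0)
  e.g. a=(a,0), b=(c,1), c=(b,0): lhs=(a,0) != rhs=(b,0)
Total violating triples: 18


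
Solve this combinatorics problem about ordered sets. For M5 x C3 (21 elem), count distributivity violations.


Distributive law: a ^ (b v c) = (a ^ b) v (a ^ c).
Check all 21^3 = 9261 ordered triples (a,b,c).
  e.g. a=(a1,0), b=(a2,0), c=(a3,0): lhs=(a1,0) != rhs=(0,0)
  e.g. a=(a1,0), b=(a2,0), c=(a3,1): lhs=(a1,0) != rhs=(0,0)
Total violating triples: 1620


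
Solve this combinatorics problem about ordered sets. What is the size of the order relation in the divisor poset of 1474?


The order relation is {(a,b) : a <= b}, reflexive so it includes (a,a).
Examples: (1,1), (1,11), (1,134), (1,1474), (1,2), ...
Total ordered pairs: 27


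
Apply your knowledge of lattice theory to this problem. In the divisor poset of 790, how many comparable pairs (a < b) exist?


A comparable pair {a,b} has a < b or b < a in the order.
Count unordered pairs where one element is strictly below the other.
Examples: {1,2}, {1,5}, {1,10}, {1,79}, ...
Total comparable pairs: 19


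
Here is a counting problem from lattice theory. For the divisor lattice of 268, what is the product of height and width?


Height = length of longest chain minus 1; width = size of largest antichain.
A maximum chain: 1 | 67 | 134 | 268  (height 3).
A maximum antichain: {2, 67}  (width 2).
Product = 3 * 2 = 6


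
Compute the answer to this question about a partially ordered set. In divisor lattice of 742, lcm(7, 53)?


Join=lcm.
gcd(7,53)=1
lcm=371


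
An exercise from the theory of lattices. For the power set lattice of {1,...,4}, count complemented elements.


An element a is complemented if some b has a meet b = bottom, a join b = top.
every subset A has complement S\A, so all elements are complemented.
Complemented elements: {}, {1}, {2}, {3}, {4}, {1,2}, ... (10 more)
Count: 16


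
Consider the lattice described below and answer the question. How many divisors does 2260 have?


Divisors of 2260: [1, 2, 4, 5, 10, 20, 113, 226, 452, 565, 1130, 2260]
Count: 12


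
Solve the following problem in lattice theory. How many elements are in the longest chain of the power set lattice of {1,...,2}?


A chain is a totally ordered subset; we count the number of elements in a maximum chain.
Compute, for each element x, the size of the longest chain ending at x:
  {}: 1
  {1}: 2
  {2}: 2
  {1,2}: 3
A maximum chain: {} < {1} < {1,2}
Number of elements in the longest chain: 3


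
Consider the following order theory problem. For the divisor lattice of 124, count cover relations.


A cover relation a -< b holds when a < b with no c strictly between.
Cover relations:
  1 -< 2
  1 -< 31
  2 -< 4
  2 -< 62
  4 -< 124
  31 -< 62
  62 -< 124
Total: 7


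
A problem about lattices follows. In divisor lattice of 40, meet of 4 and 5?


In a divisor lattice, meet = gcd (greatest common divisor).
By Euclidean algorithm or factoring: gcd(4,5) = 1


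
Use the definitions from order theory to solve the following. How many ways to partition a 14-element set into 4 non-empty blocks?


S(n,k) = k*S(n-1,k) + S(n-1,k-1).
S(13,4) = 2532530, S(13,3) = 261625
S(14,4) = 4*2532530 + 261625 = 10130120 + 261625
S(14,4) = 10391745


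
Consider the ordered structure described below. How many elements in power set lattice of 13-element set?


Power set = 2^n.
2^13 = 8192


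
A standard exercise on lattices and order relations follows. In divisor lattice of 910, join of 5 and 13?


In a divisor lattice, join = lcm (least common multiple).
gcd(5,13) = 1
lcm(5,13) = 5*13/gcd = 65/1 = 65


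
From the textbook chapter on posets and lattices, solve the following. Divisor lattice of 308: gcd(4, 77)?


Meet=gcd.
gcd(4,77)=1


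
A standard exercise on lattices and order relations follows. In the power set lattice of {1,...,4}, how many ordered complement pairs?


Complement pair (a,b): a meet b = bottom, a join b = top.
Here: A intersect B = {} and A union B = {1,...,4}.
Pairs found: ({},{1,2,3,4}), ({1},{2,3,4}), ({2},{1,3,4}), ({3},{1,2,4}), ... (12 more)
Total ordered pairs: 16


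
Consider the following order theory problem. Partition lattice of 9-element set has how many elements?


B(n) = number of set partitions of an n-element set.
B(n) satisfies the recurrence: B(n+1) = sum_k C(n,k)*B(k).
B(9) = 21147


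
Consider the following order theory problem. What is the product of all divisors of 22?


Divisors of 22: [1, 2, 11, 22]
Product = n^(d(n)/2) = 22^(4/2)
Product = 484


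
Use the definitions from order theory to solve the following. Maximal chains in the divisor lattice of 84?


A maximal chain goes from the minimum element to a maximal element via cover relations.
Counting all min-to-max paths in the cover graph.
Total maximal chains: 12


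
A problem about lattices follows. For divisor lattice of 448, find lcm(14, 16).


In a divisor lattice, join = lcm (least common multiple).
Compute lcm iteratively: start with first element, then lcm(current, next).
Elements: [14, 16]
lcm(14,16) = 112
Final lcm = 112


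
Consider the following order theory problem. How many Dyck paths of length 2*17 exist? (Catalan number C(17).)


C(n) = C(2n, n) / (n+1).
C(34, 17) = 2333606220
C(17) = 2333606220 / 18 = 129644790


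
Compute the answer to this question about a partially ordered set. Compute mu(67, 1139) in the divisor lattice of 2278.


In a divisor lattice, mu(a,b) = mu(b/a) where mu is the classical Mobius function.
b/a = 1139/67 = 17
Prime factorization of 17: primes [17]
17 is squarefree with 1 prime factor(s), so mu(17) = (-1)^1 = -1


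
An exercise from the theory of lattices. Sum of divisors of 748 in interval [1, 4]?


Interval [1,4] in divisors of 748: [1, 2, 4]
Sum = 7


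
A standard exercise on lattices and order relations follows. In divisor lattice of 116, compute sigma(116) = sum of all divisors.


sigma(n) = sum of divisors.
Divisors of 116: [1, 2, 4, 29, 58, 116]
Sum = 210


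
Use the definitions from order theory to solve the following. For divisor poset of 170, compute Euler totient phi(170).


phi(n) = n * prod_{p|n} (1 - 1/p).
Prime divisors of 170: [2, 5, 17]
phi(170) = 170 * (1 - 1/2) * (1 - 1/5) * (1 - 1/17)
phi(170) = 64


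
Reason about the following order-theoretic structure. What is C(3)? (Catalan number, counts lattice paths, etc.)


C(n) = C(2n, n) / (n+1).
C(6, 3) = 20
C(3) = 20 / 4 = 5


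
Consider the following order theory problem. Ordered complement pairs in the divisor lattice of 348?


Complement pair (a,b): a meet b = bottom, a join b = top.
Here: gcd(a,b)=1 and lcm(a,b)=348, i.e. a*b=348 with a,b coprime.
Pairs found: (1,348), (3,116), (4,87), (12,29), ... (4 more)
Total ordered pairs: 8


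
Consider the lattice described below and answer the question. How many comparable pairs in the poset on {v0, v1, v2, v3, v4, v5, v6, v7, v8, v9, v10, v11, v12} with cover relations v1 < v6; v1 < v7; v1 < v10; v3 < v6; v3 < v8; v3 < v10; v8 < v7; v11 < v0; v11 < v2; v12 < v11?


A comparable pair {a,b} has a < b or b < a in the order.
Count unordered pairs where one element is strictly below the other.
Examples: {v0,v11}, {v0,v12}, {v1,v6}, {v1,v7}, ...
Total comparable pairs: 13


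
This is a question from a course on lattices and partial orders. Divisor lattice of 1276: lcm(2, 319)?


Join=lcm.
gcd(2,319)=1
lcm=638


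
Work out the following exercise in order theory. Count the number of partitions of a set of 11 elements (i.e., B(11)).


B(n) = number of set partitions of an n-element set.
B(n) satisfies the recurrence: B(n+1) = sum_k C(n,k)*B(k).
B(11) = 678570


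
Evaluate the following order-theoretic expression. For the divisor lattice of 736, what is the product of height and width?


Height = length of longest chain minus 1; width = size of largest antichain.
A maximum chain: 1 | 23 | 46 | 92 | 184 | 368 | 736  (height 6).
A maximum antichain: {2, 23}  (width 2).
Product = 6 * 2 = 12


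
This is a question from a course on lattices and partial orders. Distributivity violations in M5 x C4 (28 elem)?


Distributive law: a ^ (b v c) = (a ^ b) v (a ^ c).
Check all 28^3 = 21952 ordered triples (a,b,c).
  e.g. a=(a1,0), b=(a2,0), c=(a3,0): lhs=(a1,0) != rhs=(0,0)
  e.g. a=(a1,0), b=(a2,0), c=(a3,1): lhs=(a1,0) != rhs=(0,0)
Total violating triples: 3840


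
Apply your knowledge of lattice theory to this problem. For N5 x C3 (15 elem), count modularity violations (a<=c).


Modular law: if a <= c then a v (b ^ c) = (a v b) ^ c.
Check all triples (a,b,c) with a <= c among 15 elements.
  e.g. a=(a,0), b=(c,0), c=(b,0): lhs=(a,0) != rhs=(b,0)
  e.g. a=(a,0), b=(c,1), c=(b,0): lhs=(a,0) != rhs=(b,0)
Total violating triples: 18


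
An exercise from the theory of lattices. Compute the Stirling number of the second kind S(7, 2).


S(n,k) = k*S(n-1,k) + S(n-1,k-1).
S(6,2) = 31, S(6,1) = 1
S(7,2) = 2*31 + 1 = 62 + 1
S(7,2) = 63


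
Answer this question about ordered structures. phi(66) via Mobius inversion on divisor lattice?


phi(n) = n * prod_{p|n} (1 - 1/p).
Prime divisors of 66: [2, 3, 11]
phi(66) = 66 * (1 - 1/2) * (1 - 1/3) * (1 - 1/11)
phi(66) = 20


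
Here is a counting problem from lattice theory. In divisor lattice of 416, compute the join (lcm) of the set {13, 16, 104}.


In a divisor lattice, join = lcm (least common multiple).
Compute lcm iteratively: start with first element, then lcm(current, next).
Elements: [13, 16, 104]
lcm(13,16) = 208
lcm(208,104) = 208
Final lcm = 208


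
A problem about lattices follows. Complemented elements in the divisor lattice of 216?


An element a is complemented if some b has a meet b = bottom, a join b = top.
a is complemented iff gcd(a, n/a)=1, i.e. a is a unitary divisor of 216.
Complemented elements: 1, 8, 27, 216
Count: 4


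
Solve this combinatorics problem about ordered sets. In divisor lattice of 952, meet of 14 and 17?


In a divisor lattice, meet = gcd (greatest common divisor).
By Euclidean algorithm or factoring: gcd(14,17) = 1


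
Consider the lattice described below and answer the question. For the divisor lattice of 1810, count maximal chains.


A maximal chain goes from the minimum element to a maximal element via cover relations.
Counting all min-to-max paths in the cover graph.
Total maximal chains: 6


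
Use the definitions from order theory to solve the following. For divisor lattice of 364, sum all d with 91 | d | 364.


Interval [91,364] in divisors of 364: [91, 182, 364]
Sum = 637


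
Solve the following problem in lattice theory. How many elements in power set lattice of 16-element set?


Power set = 2^n.
2^16 = 65536


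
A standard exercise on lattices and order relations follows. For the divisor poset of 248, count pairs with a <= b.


The order relation is {(a,b) : a <= b}, reflexive so it includes (a,a).
Examples: (1,1), (1,124), (1,2), (1,248), (1,31), ...
Total ordered pairs: 30


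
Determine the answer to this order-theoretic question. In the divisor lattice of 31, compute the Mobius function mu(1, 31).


In a divisor lattice, mu(a,b) = mu(b/a) where mu is the classical Mobius function.
b/a = 31/1 = 31
Prime factorization of 31: primes [31]
31 is squarefree with 1 prime factor(s), so mu(31) = (-1)^1 = -1


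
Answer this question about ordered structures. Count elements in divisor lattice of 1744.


Divisors of 1744: [1, 2, 4, 8, 16, 109, 218, 436, 872, 1744]
Count: 10


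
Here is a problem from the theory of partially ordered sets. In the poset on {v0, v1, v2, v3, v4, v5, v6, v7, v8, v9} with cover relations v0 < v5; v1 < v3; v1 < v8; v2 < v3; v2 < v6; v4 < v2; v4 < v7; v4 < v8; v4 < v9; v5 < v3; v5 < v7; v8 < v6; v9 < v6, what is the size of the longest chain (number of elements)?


A chain is a totally ordered subset; we count the number of elements in a maximum chain.
Compute, for each element x, the size of the longest chain ending at x:
  v0: 1
  v1: 1
  v4: 1
  v2: 2
  v5: 2
  v9: 2
  ...
A maximum chain: v4 < v2 < v3
Number of elements in the longest chain: 3
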